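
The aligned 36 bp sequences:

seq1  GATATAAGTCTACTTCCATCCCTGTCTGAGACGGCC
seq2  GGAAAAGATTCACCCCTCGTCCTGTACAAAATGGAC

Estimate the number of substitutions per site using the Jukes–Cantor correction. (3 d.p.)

0.912

The sequences differ at 19 of 36 sites, so p = 19/36 ≈ 0.527778.
d = −(3/4) ln(1 − 4p/3) = −0.75 ln(1 − 0.703704) = −0.75 ln(0.296296)
  = −0.75 × (-1.216396) = 0.912297 substitutions/site.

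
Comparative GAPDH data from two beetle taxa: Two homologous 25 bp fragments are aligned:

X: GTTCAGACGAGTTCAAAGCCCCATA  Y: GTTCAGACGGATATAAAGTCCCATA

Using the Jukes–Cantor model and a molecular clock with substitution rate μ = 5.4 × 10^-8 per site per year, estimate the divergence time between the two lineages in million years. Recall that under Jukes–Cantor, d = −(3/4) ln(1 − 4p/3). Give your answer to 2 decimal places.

2.15

The sequences differ at 5 of 25 sites (10, 11, 13, 14, 19), so p = 5/25 = 0.2.
d = −(3/4) ln(1 − 4p/3) = −0.75 ln(1 − 0.266667) = −0.75 ln(0.733333)
  = −0.75 × (-0.310155) = 0.232616 substitutions/site.
Under a molecular clock d = 2μt, so t = d/(2μ) = 0.232616 / (2 × 5.4 × 10^-8) = 2.15 million years.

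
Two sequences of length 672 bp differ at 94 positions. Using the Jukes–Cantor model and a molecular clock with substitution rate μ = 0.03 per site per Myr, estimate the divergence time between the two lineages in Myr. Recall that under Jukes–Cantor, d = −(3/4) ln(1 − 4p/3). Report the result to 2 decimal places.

p = 94/672 ≈ 0.139881.
d = −(3/4) ln(1 − 4p/3) = −0.75 ln(1 − 0.186508) = −0.75 ln(0.813492)
  = −0.75 × (-0.206419) = 0.154814 substitutions/site.
Under a molecular clock d = 2μt, so t = d/(2μ) = 0.154814 / (2 × 0.03) = 2.58 Myr.

2.58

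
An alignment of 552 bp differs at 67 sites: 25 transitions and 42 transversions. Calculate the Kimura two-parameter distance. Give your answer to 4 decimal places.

P = 25/552 ≈ 0.04529 and Q = 42/552 ≈ 0.076087.
Under the Kimura two-parameter model, d = −½ ln(1 − 2P − Q) − ¼ ln(1 − 2Q).
1 − 2P − Q = 0.833333, giving −½ ln(0.833333) = 0.091161.
1 − 2Q = 0.847826, giving −¼ ln(0.847826) = 0.041270.
d = 0.091161 + 0.041270 = 0.132431.

0.1324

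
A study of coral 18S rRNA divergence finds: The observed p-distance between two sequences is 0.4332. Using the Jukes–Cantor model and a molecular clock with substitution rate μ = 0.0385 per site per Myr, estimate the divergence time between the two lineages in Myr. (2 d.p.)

8.39

d = −(3/4) ln(1 − 4p/3) = −0.75 ln(1 − 0.5776) = −0.75 ln(0.4224)
  = −0.75 × (-0.861803) = 0.646352 substitutions/site.
Under a molecular clock d = 2μt, so t = d/(2μ) = 0.646352 / (2 × 0.0385) = 8.39 Myr.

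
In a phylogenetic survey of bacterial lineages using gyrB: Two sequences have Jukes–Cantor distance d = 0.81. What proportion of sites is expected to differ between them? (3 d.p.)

p = (3/4)(1 − e^(−4d/3)) = 0.75 × (1 − e^(-1.08)) = 0.75 × (1 − 0.339596) = 0.495303.

0.495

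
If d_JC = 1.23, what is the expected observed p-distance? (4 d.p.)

p = (3/4)(1 − e^(−4d/3)) = 0.75 × (1 − e^(-1.64)) = 0.75 × (1 − 0.193980) = 0.604515.

0.6045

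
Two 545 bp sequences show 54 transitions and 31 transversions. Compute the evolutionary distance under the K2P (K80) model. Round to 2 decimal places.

0.18

P = 54/545 ≈ 0.099083 and Q = 31/545 ≈ 0.056881.
Under the Kimura two-parameter model, d = −½ ln(1 − 2P − Q) − ¼ ln(1 − 2Q).
1 − 2P − Q = 0.744953, giving −½ ln(0.744953) = 0.147217.
1 − 2Q = 0.886238, giving −¼ ln(0.886238) = 0.030192.
d = 0.147217 + 0.030192 = 0.177409.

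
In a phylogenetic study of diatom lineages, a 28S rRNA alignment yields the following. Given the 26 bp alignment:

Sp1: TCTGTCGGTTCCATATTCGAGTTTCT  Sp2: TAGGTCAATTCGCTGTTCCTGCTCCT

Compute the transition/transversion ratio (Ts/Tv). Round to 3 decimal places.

0.833

Transitions are A↔G and C↔T; transversions are all other mismatches.
Transitions: 5. Transversions: 6.
R = 5/6 = 0.833333… ≈ 0.833 (to 3 d.p.).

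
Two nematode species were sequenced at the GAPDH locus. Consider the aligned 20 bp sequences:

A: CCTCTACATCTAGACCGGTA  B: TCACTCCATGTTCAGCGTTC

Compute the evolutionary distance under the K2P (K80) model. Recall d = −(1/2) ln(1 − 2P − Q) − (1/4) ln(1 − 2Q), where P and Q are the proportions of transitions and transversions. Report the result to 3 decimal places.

0.749

Of 20 sites, 1 differences are transitions and 8 are transversions, so P = 1/20 = 0.05 and Q = 8/20 = 0.4.
Under the Kimura two-parameter model, d = −½ ln(1 − 2P − Q) − ¼ ln(1 − 2Q).
1 − 2P − Q = 0.5, giving −½ ln(0.5) = 0.346574.
1 − 2Q = 0.2, giving −¼ ln(0.2) = 0.402359.
d = 0.346574 + 0.402359 = 0.748933.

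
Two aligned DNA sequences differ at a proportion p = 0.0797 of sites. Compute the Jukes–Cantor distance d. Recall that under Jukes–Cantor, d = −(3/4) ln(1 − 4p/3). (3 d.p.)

d = −(3/4) ln(1 − 4p/3) = −0.75 ln(1 − 0.106267) = −0.75 ln(0.893733)
  = −0.75 × (-0.112348) = 0.084261 substitutions/site.

0.084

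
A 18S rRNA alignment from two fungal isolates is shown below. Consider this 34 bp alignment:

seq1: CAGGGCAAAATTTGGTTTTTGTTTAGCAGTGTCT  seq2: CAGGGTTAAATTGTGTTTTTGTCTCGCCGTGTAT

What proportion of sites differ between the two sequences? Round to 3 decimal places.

The sequences differ at 8 of 34 positions (sites 6, 7, 13, 14, 23, 25, 28, 33).
p = 8/34 = 0.235294… ≈ 0.235 (to 3 d.p.).

0.235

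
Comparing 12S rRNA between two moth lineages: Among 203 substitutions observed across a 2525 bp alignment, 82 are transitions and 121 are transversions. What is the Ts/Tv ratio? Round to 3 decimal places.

R = 82/121 = 0.677685… ≈ 0.678 (to 3 d.p.).

0.678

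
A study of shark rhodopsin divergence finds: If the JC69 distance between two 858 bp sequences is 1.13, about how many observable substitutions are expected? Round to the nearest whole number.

Invert JC69: p = (3/4)(1 − e^(−4d/3)) = 0.75 × (1 − e^(-1.506667)) = 0.75 × (1 − 0.221647) = 0.583765.
Expected differing sites = pL ≈ 0.583765 × 858 = 500.87037 ≈ 501.

501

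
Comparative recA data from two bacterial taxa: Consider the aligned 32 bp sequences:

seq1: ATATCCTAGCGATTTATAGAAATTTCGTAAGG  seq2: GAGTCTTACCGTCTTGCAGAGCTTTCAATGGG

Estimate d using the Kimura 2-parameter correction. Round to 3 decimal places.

0.811

Of 32 sites, 9 differences are transitions and 6 are transversions, so P = 9/32 = 0.28125 and Q = 6/32 = 0.1875.
Under the Kimura two-parameter model, d = −½ ln(1 − 2P − Q) − ¼ ln(1 − 2Q).
1 − 2P − Q = 0.25, giving −½ ln(0.25) = 0.693147.
1 − 2Q = 0.625, giving −¼ ln(0.625) = 0.117501.
d = 0.693147 + 0.117501 = 0.810648.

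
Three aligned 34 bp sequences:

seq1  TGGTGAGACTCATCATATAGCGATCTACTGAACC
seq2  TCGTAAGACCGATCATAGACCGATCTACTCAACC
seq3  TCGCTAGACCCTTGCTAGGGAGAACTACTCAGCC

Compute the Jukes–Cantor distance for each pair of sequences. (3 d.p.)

d(seq1,seq2) = 0.241, d(seq1,seq3) = 0.535, d(seq2,seq3) = 0.423

seq1–seq2: 7/34 sites differ → p ≈ 0.205882, d = −0.75 ln(1 − 0.274509) = 0.240680 ≈ 0.241.
seq1–seq3: 13/34 sites differ → p ≈ 0.382353, d = −0.75 ln(1 − 0.509804) = 0.534712 ≈ 0.535.
seq2–seq3: 11/34 sites differ → p ≈ 0.323529, d = −0.75 ln(1 − 0.431372) = 0.423397 ≈ 0.423.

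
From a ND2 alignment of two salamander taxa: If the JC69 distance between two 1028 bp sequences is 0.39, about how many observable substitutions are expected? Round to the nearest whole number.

Invert JC69: p = (3/4)(1 − e^(−4d/3)) = 0.75 × (1 − e^(-0.52)) = 0.75 × (1 − 0.594521) = 0.304109.
Expected differing sites = pL ≈ 0.304109 × 1028 = 312.624052 ≈ 313.

313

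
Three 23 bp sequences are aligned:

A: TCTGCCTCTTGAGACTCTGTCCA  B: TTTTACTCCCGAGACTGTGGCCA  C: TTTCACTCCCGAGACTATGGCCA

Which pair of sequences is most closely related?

A–B: 7/23 differ, p = 0.304, d = 0.390.
A–C: 7/23 differ, p = 0.304, d = 0.390.
B–C: 2/23 differ, p = 0.087, d = 0.092.
The smallest distance is between B and C.

B and C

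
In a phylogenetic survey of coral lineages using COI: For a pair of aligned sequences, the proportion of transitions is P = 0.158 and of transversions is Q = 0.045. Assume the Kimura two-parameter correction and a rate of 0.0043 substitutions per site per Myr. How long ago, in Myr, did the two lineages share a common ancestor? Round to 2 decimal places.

28.78

Under the Kimura two-parameter model, d = −½ ln(1 − 2P − Q) − ¼ ln(1 − 2Q).
1 − 2P − Q = 0.639, giving −½ ln(0.639) = 0.223925.
1 − 2Q = 0.91, giving −¼ ln(0.91) = 0.023578.
d = 0.223925 + 0.023578 = 0.247503.
Under a molecular clock d = 2μt, so t = d/(2μ) = 0.247503 / (2 × 0.0043) = 28.78 Myr.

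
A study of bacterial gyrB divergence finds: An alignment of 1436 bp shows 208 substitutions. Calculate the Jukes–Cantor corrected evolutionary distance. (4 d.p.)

p = 208/1436 ≈ 0.144847.
d = −(3/4) ln(1 − 4p/3) = −0.75 ln(1 − 0.193129) = −0.75 ln(0.806871)
  = −0.75 × (-0.214591) = 0.160943 substitutions/site.

0.1609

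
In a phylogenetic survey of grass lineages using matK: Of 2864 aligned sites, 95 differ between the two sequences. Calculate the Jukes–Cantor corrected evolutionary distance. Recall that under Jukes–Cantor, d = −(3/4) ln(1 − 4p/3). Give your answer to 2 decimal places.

p = 95/2864 ≈ 0.03317.
d = −(3/4) ln(1 − 4p/3) = −0.75 ln(1 − 0.044227) = −0.75 ln(0.955773)
  = −0.75 × (-0.045235) = 0.033926 substitutions/site.

0.03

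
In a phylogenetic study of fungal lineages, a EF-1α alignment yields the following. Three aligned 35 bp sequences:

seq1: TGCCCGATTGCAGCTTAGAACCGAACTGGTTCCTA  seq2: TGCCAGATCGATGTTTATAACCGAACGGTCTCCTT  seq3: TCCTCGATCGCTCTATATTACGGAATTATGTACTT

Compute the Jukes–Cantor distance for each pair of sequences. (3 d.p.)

seq1–seq2: 10/35 sites differ → p ≈ 0.285714, d = −0.75 ln(1 − 0.380952) = 0.359679 ≈ 0.360.
seq1–seq3: 16/35 sites differ → p ≈ 0.457143, d = −0.75 ln(1 − 0.609524) = 0.705292 ≈ 0.705.
seq2–seq3: 13/35 sites differ → p ≈ 0.371429, d = −0.75 ln(1 − 0.495239) = 0.512753 ≈ 0.513.

d(seq1,seq2) = 0.360, d(seq1,seq3) = 0.705, d(seq2,seq3) = 0.513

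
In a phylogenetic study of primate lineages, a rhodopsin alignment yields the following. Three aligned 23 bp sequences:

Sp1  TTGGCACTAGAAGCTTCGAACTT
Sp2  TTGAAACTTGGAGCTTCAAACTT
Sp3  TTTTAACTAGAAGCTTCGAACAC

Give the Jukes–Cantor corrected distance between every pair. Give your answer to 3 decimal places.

d(Sp1,Sp2) = 0.257, d(Sp1,Sp3) = 0.257, d(Sp2,Sp3) = 0.390

Sp1–Sp2: 5/23 sites differ → p ≈ 0.217391, d = −0.75 ln(1 − 0.289855) = 0.256715 ≈ 0.257.
Sp1–Sp3: 5/23 sites differ → p ≈ 0.217391, d = −0.75 ln(1 − 0.289855) = 0.256715 ≈ 0.257.
Sp2–Sp3: 7/23 sites differ → p ≈ 0.304348, d = −0.75 ln(1 − 0.405797) = 0.390401 ≈ 0.390.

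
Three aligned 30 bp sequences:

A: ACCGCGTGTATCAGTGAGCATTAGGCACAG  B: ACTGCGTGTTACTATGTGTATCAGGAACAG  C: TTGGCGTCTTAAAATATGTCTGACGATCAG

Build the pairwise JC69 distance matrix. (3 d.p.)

d(A,B) = 0.383, d(A,C) = 0.931, d(B,C) = 0.503

A–B: 9/30 sites differ → p = 0.3, d = −0.75 ln(1 − 0.4) = 0.383119 ≈ 0.383.
A–C: 16/30 sites differ → p ≈ 0.533333, d = −0.75 ln(1 − 0.711111) = 0.931285 ≈ 0.931.
B–C: 11/30 sites differ → p ≈ 0.366667, d = −0.75 ln(1 − 0.488889) = 0.503376 ≈ 0.503.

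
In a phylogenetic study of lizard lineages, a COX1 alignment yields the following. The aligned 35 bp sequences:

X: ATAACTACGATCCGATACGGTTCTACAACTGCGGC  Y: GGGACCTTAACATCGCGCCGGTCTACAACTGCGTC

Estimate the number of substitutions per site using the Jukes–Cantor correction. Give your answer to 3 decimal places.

The sequences differ at 17 of 35 sites, so p = 17/35 ≈ 0.485714.
d = −(3/4) ln(1 − 4p/3) = −0.75 ln(1 − 0.647619) = −0.75 ln(0.352381)
  = −0.75 × (-1.043042) = 0.782282 substitutions/site.

0.782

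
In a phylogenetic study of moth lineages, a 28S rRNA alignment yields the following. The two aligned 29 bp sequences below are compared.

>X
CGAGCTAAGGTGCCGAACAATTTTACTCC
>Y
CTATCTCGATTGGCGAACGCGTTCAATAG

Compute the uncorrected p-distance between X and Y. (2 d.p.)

The sequences differ at 14 of 29 positions.
p = 14/29 = 0.482758… ≈ 0.48 (to 2 d.p.).

0.48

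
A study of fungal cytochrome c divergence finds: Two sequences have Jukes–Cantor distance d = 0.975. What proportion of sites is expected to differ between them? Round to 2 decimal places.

p = (3/4)(1 − e^(−4d/3)) = 0.75 × (1 − e^(-1.3)) = 0.75 × (1 − 0.272532) = 0.545601.

0.55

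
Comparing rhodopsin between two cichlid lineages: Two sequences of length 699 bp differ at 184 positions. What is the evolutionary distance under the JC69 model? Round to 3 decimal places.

0.324

p = 184/699 ≈ 0.263233.
d = −(3/4) ln(1 − 4p/3) = −0.75 ln(1 − 0.350977) = −0.75 ln(0.649023)
  = −0.75 × (-0.432287) = 0.324215 substitutions/site.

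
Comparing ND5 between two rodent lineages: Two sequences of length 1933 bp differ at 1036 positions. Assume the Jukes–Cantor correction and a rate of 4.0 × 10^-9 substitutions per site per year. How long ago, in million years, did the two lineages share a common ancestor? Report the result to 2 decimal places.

117.55

p = 1036/1933 ≈ 0.535954.
d = −(3/4) ln(1 − 4p/3) = −0.75 ln(1 − 0.714605) = −0.75 ln(0.285395)
  = −0.75 × (-1.253881) = 0.940411 substitutions/site.
Under a molecular clock d = 2μt, so t = d/(2μ) = 0.940411 / (2 × 4.0 × 10^-9) = 117.55 million years.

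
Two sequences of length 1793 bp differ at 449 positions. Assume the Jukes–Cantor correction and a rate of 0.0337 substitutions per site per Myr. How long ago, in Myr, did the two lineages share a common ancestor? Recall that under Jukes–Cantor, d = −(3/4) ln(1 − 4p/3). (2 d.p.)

4.52

p = 449/1793 ≈ 0.250418.
d = −(3/4) ln(1 − 4p/3) = −0.75 ln(1 − 0.333891) = −0.75 ln(0.666109)
  = −0.75 × (-0.406302) = 0.304727 substitutions/site.
Under a molecular clock d = 2μt, so t = d/(2μ) = 0.304727 / (2 × 0.0337) = 4.52 Myr.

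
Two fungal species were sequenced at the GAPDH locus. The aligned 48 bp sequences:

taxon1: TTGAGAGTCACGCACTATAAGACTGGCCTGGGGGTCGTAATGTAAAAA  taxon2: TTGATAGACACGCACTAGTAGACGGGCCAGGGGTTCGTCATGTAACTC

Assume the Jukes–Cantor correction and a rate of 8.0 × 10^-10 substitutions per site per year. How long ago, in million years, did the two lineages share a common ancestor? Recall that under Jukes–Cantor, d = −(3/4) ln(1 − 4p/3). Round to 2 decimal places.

170.93

The sequences differ at 11 of 48 sites, so p = 11/48 ≈ 0.229167.
d = −(3/4) ln(1 − 4p/3) = −0.75 ln(1 − 0.305556) = −0.75 ln(0.694444)
  = −0.75 × (-0.364644) = 0.273483 substitutions/site.
Under a molecular clock d = 2μt, so t = d/(2μ) = 0.273483 / (2 × 8.0 × 10^-10) = 170.93 million years.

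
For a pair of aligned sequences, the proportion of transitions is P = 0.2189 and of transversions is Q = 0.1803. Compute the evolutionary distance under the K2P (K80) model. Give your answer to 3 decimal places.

Under the Kimura two-parameter model, d = −½ ln(1 − 2P − Q) − ¼ ln(1 − 2Q).
1 − 2P − Q = 0.3819, giving −½ ln(0.3819) = 0.481298.
1 − 2Q = 0.6394, giving −¼ ln(0.6394) = 0.111806.
d = 0.481298 + 0.111806 = 0.593104.

0.593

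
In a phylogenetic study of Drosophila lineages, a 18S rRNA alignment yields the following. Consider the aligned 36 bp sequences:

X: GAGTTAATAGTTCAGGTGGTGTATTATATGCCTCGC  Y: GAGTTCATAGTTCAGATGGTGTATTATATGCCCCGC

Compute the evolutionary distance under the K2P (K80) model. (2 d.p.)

0.09

Of 36 sites, 2 differences are transitions and 1 are transversions, so P = 2/36 ≈ 0.055556 and Q = 1/36 ≈ 0.027778.
Under the Kimura two-parameter model, d = −½ ln(1 − 2P − Q) − ¼ ln(1 − 2Q).
1 − 2P − Q = 0.86111, giving −½ ln(0.86111) = 0.074767.
1 − 2Q = 0.944444, giving −¼ ln(0.944444) = 0.014290.
d = 0.074767 + 0.014290 = 0.089057.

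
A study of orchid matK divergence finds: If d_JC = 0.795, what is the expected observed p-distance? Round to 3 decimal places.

0.490

p = (3/4)(1 − e^(−4d/3)) = 0.75 × (1 − e^(-1.06)) = 0.75 × (1 − 0.346456) = 0.490158.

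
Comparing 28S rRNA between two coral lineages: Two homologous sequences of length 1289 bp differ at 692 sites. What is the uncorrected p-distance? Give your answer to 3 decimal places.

0.537

p = 692/1289 = 0.536850… ≈ 0.537 (to 3 d.p.).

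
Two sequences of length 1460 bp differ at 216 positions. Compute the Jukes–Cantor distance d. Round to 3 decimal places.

p = 216/1460 ≈ 0.147945.
d = −(3/4) ln(1 − 4p/3) = −0.75 ln(1 − 0.19726) = −0.75 ln(0.80274)
  = −0.75 × (-0.219724) = 0.164793 substitutions/site.

0.165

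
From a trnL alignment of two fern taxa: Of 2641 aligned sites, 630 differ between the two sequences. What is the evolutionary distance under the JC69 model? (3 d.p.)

0.287

p = 630/2641 ≈ 0.238546.
d = −(3/4) ln(1 − 4p/3) = −0.75 ln(1 − 0.318061) = −0.75 ln(0.681939)
  = −0.75 × (-0.382815) = 0.287111 substitutions/site.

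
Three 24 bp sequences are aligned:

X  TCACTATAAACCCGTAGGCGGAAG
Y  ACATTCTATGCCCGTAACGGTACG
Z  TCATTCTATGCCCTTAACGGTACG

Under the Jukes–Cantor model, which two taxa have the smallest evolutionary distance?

Y and Z

X–Y: 10/24 differ, p = 0.417, d = 0.608.
X–Z: 10/24 differ, p = 0.417, d = 0.608.
Y–Z: 2/24 differ, p = 0.083, d = 0.088.
The smallest distance is between Y and Z.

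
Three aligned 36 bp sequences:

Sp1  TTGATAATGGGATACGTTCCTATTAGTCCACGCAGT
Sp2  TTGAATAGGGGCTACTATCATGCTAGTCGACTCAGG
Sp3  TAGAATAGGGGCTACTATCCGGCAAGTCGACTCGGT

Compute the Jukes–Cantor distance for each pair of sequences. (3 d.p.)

Sp1–Sp2: 12/36 sites differ → p ≈ 0.333333, d = −0.75 ln(1 − 0.444444) = 0.440839 ≈ 0.441.
Sp1–Sp3: 14/36 sites differ → p ≈ 0.388889, d = −0.75 ln(1 − 0.518519) = 0.548166 ≈ 0.548.
Sp2–Sp3: 6/36 sites differ → p ≈ 0.166667, d = −0.75 ln(1 − 0.222223) = 0.188487 ≈ 0.188.

d(Sp1,Sp2) = 0.441, d(Sp1,Sp3) = 0.548, d(Sp2,Sp3) = 0.188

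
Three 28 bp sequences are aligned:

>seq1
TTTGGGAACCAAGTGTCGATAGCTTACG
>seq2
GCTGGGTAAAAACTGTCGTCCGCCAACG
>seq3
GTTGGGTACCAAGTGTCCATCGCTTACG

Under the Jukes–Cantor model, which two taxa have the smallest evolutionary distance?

seq1–seq2: 11/28 differ, p = 0.393, d = 0.556.
seq1–seq3: 4/28 differ, p = 0.143, d = 0.158.
seq2–seq3: 9/28 differ, p = 0.321, d = 0.420.
The smallest distance is between seq1 and seq3.

seq1 and seq3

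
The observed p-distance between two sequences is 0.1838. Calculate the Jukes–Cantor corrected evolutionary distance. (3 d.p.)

0.211

d = −(3/4) ln(1 − 4p/3) = −0.75 ln(1 − 0.245067) = −0.75 ln(0.754933)
  = −0.75 × (-0.281126) = 0.210845 substitutions/site.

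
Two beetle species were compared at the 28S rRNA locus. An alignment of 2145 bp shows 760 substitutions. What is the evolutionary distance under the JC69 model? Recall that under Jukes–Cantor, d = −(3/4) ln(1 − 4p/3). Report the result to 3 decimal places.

p = 760/2145 ≈ 0.354312.
d = −(3/4) ln(1 − 4p/3) = −0.75 ln(1 − 0.472416) = −0.75 ln(0.527584)
  = −0.75 × (-0.639447) = 0.479585 substitutions/site.

0.480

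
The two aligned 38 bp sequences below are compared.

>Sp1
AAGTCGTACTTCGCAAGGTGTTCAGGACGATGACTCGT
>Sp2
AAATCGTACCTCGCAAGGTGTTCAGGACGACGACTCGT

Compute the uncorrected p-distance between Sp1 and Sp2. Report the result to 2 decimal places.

The sequences differ at 3 of 38 positions (sites 3, 10, 31).
p = 3/38 = 0.078947… ≈ 0.08 (to 2 d.p.).

0.08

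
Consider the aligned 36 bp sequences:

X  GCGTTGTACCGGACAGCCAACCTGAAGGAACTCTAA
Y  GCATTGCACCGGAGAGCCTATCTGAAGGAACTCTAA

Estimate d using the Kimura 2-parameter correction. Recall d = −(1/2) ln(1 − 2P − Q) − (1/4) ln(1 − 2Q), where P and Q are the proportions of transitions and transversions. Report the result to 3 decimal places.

Of 36 sites, 3 differences are transitions and 2 are transversions, so P = 3/36 ≈ 0.083333 and Q = 2/36 ≈ 0.055556.
Under the Kimura two-parameter model, d = −½ ln(1 − 2P − Q) − ¼ ln(1 − 2Q).
1 − 2P − Q = 0.777778, giving −½ ln(0.777778) = 0.125657.
1 − 2Q = 0.888888, giving −¼ ln(0.888888) = 0.029446.
d = 0.125657 + 0.029446 = 0.155103.

0.155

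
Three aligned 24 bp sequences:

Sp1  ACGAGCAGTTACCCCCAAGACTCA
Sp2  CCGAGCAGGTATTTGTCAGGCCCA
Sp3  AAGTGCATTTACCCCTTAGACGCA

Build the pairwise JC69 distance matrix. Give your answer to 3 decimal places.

d(Sp1,Sp2) = 0.608, d(Sp1,Sp3) = 0.304, d(Sp2,Sp3) = 0.824

Sp1–Sp2: 10/24 sites differ → p ≈ 0.416667, d = −0.75 ln(1 − 0.555556) = 0.608198 ≈ 0.608.
Sp1–Sp3: 6/24 sites differ → p = 0.25, d = −0.75 ln(1 − 0.333333) = 0.304098 ≈ 0.304.
Sp2–Sp3: 12/24 sites differ → p = 0.5, d = −0.75 ln(1 − 0.666667) = 0.823960 ≈ 0.824.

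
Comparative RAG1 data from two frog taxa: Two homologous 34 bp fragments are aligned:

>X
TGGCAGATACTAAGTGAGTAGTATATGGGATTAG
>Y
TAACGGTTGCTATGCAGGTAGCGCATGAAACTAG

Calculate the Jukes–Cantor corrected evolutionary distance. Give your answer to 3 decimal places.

The sequences differ at 15 of 34 sites, so p = 15/34 ≈ 0.441176.
d = −(3/4) ln(1 − 4p/3) = −0.75 ln(1 − 0.588235) = −0.75 ln(0.411765)
  = −0.75 × (-0.887302) = 0.665477 substitutions/site.

0.665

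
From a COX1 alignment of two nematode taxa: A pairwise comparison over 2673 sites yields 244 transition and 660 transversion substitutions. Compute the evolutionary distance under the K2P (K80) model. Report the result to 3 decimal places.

P = 244/2673 ≈ 0.091283 and Q = 660/2673 ≈ 0.246914.
Under the Kimura two-parameter model, d = −½ ln(1 − 2P − Q) − ¼ ln(1 − 2Q).
1 − 2P − Q = 0.57052, giving −½ ln(0.57052) = 0.280604.
1 − 2Q = 0.506172, giving −¼ ln(0.506172) = 0.170220.
d = 0.280604 + 0.170220 = 0.450824.

0.451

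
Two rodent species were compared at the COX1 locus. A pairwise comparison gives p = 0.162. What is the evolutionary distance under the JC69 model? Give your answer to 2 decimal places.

d = −(3/4) ln(1 − 4p/3) = −0.75 ln(1 − 0.216) = −0.75 ln(0.784)
  = −0.75 × (-0.243346) = 0.182510 substitutions/site.

0.18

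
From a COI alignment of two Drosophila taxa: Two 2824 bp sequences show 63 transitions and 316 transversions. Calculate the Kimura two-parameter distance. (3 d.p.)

P = 63/2824 ≈ 0.022309 and Q = 316/2824 ≈ 0.111898.
Under the Kimura two-parameter model, d = −½ ln(1 − 2P − Q) − ¼ ln(1 − 2Q).
1 − 2P − Q = 0.843484, giving −½ ln(0.843484) = 0.085107.
1 − 2Q = 0.776204, giving −¼ ln(0.776204) = 0.063335.
d = 0.085107 + 0.063335 = 0.148442.

0.148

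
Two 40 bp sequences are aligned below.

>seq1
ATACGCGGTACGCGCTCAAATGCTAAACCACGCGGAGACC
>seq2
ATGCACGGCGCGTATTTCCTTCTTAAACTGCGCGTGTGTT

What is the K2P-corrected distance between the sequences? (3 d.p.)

1.240

Of 40 sites, 15 differences are transitions and 6 are transversions, so P = 15/40 = 0.375 and Q = 6/40 = 0.15.
Under the Kimura two-parameter model, d = −½ ln(1 − 2P − Q) − ¼ ln(1 − 2Q).
1 − 2P − Q = 0.1, giving −½ ln(0.1) = 1.151293.
1 − 2Q = 0.7, giving −¼ ln(0.7) = 0.089169.
d = 1.151293 + 0.089169 = 1.240462.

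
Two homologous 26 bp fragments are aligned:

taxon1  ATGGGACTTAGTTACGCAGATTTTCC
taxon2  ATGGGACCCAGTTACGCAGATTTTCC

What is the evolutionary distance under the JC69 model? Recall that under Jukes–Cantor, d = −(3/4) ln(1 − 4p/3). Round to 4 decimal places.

The sequences differ at 2 of 26 sites (8, 9), so p = 2/26 ≈ 0.076923.
d = −(3/4) ln(1 − 4p/3) = −0.75 ln(1 − 0.102564) = −0.75 ln(0.897436)
  = −0.75 × (-0.108213) = 0.081160 substitutions/site.

0.0812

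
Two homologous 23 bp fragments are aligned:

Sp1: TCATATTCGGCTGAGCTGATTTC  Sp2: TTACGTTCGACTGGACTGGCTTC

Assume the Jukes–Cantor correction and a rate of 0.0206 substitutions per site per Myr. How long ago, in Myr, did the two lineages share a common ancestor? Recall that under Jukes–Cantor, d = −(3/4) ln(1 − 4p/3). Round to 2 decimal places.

11.34

The sequences differ at 8 of 23 sites (2, 4, 5, 10, 14, 15, 19, 20), so p = 8/23 ≈ 0.347826.
d = −(3/4) ln(1 − 4p/3) = −0.75 ln(1 − 0.463768) = −0.75 ln(0.536232)
  = −0.75 × (-0.623188) = 0.467391 substitutions/site.
Under a molecular clock d = 2μt, so t = d/(2μ) = 0.467391 / (2 × 0.0206) = 11.34 Myr.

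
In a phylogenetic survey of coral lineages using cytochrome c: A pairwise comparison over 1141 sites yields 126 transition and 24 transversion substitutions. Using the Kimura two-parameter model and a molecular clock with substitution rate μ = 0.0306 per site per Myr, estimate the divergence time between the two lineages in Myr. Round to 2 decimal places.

P = 126/1141 ≈ 0.110429 and Q = 24/1141 ≈ 0.021034.
Under the Kimura two-parameter model, d = −½ ln(1 − 2P − Q) − ¼ ln(1 − 2Q).
1 − 2P − Q = 0.758108, giving −½ ln(0.758108) = 0.138465.
1 − 2Q = 0.957932, giving −¼ ln(0.957932) = 0.010745.
d = 0.138465 + 0.010745 = 0.149210.
Under a molecular clock d = 2μt, so t = d/(2μ) = 0.149210 / (2 × 0.0306) = 2.44 Myr.

2.44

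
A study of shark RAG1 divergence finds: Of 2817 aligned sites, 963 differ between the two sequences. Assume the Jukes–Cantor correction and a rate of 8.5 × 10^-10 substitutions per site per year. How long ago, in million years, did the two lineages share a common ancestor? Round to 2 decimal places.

p = 963/2817 ≈ 0.341853.
d = −(3/4) ln(1 − 4p/3) = −0.75 ln(1 − 0.455804) = −0.75 ln(0.544196)
  = −0.75 × (-0.608446) = 0.456335 substitutions/site.
Under a molecular clock d = 2μt, so t = d/(2μ) = 0.456335 / (2 × 8.5 × 10^-10) = 268.43 million years.

268.43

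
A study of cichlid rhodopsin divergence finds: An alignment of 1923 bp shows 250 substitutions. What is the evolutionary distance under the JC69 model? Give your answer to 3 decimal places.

0.143

p = 250/1923 ≈ 0.130005.
d = −(3/4) ln(1 − 4p/3) = −0.75 ln(1 − 0.17334) = −0.75 ln(0.82666)
  = −0.75 × (-0.190362) = 0.142772 substitutions/site.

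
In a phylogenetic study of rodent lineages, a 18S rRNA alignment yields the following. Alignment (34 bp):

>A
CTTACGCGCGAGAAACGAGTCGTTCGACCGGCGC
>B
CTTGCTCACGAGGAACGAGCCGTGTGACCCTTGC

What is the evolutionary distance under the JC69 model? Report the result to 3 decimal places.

The sequences differ at 10 of 34 sites (4, 6, 8, 13, 20, 24, 25, 30, 31, 32), so p = 10/34 ≈ 0.294118.
d = −(3/4) ln(1 − 4p/3) = −0.75 ln(1 − 0.392157) = −0.75 ln(0.607843)
  = −0.75 × (-0.497839) = 0.373379 substitutions/site.

0.373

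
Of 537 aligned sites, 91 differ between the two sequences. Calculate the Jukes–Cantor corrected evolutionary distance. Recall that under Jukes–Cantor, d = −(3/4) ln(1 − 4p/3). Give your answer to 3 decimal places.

p = 91/537 ≈ 0.16946.
d = −(3/4) ln(1 − 4p/3) = −0.75 ln(1 − 0.225947) = −0.75 ln(0.774053)
  = −0.75 × (-0.256115) = 0.192086 substitutions/site.

0.192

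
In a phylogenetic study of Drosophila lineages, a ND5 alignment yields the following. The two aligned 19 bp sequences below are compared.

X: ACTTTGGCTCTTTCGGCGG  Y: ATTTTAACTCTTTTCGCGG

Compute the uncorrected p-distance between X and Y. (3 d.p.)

The sequences differ at 5 of 19 positions (sites 2, 6, 7, 14, 15).
p = 5/19 = 0.263157… ≈ 0.263 (to 3 d.p.).

0.263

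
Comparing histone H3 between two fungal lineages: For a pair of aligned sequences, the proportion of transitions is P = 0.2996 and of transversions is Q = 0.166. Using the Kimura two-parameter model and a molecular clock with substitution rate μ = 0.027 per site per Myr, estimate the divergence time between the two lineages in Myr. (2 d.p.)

Under the Kimura two-parameter model, d = −½ ln(1 − 2P − Q) − ¼ ln(1 − 2Q).
1 − 2P − Q = 0.2348, giving −½ ln(0.2348) = 0.724511.
1 − 2Q = 0.668, giving −¼ ln(0.668) = 0.100867.
d = 0.724511 + 0.100867 = 0.825378.
Under a molecular clock d = 2μt, so t = d/(2μ) = 0.825378 / (2 × 0.027) = 15.28 Myr.

15.28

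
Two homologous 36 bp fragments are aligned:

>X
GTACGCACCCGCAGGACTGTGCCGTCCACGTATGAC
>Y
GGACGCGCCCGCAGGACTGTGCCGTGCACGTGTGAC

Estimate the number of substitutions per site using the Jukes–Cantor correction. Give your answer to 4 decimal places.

0.1203

The sequences differ at 4 of 36 sites (2, 7, 26, 32), so p = 4/36 ≈ 0.111111.
d = −(3/4) ln(1 − 4p/3) = −0.75 ln(1 − 0.148148) = −0.75 ln(0.851852)
  = −0.75 × (-0.160342) = 0.120257 substitutions/site.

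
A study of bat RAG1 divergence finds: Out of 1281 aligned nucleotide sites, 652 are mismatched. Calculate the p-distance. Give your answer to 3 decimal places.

p = 652/1281 = 0.508977… ≈ 0.509 (to 3 d.p.).

0.509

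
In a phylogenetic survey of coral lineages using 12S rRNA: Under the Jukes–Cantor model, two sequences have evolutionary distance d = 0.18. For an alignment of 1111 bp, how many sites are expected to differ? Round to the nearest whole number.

Invert JC69: p = (3/4)(1 − e^(−4d/3)) = 0.75 × (1 − e^(-0.24)) = 0.75 × (1 − 0.786628) = 0.160029.
Expected differing sites = pL ≈ 0.160029 × 1111 = 177.792219 ≈ 178.

178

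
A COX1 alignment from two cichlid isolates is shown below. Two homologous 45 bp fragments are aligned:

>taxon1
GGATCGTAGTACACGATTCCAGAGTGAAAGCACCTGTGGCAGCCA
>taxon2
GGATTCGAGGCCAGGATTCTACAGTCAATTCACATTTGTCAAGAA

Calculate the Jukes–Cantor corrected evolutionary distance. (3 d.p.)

The sequences differ at 17 of 45 sites, so p = 17/45 ≈ 0.377778.
d = −(3/4) ln(1 − 4p/3) = −0.75 ln(1 − 0.503704) = −0.75 ln(0.496296)
  = −0.75 × (-0.700583) = 0.525437 substitutions/site.

0.525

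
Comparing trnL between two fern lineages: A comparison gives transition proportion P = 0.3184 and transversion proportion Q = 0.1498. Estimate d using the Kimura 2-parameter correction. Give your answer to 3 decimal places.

0.861

Under the Kimura two-parameter model, d = −½ ln(1 − 2P − Q) − ¼ ln(1 − 2Q).
1 − 2P − Q = 0.2134, giving −½ ln(0.2134) = 0.772293.
1 − 2Q = 0.7004, giving −¼ ln(0.7004) = 0.089026.
d = 0.772293 + 0.089026 = 0.861319.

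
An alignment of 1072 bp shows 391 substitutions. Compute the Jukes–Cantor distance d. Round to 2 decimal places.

p = 391/1072 ≈ 0.364739.
d = −(3/4) ln(1 − 4p/3) = −0.75 ln(1 − 0.486319) = −0.75 ln(0.513681)
  = −0.75 × (-0.666153) = 0.499615 substitutions/site.

0.50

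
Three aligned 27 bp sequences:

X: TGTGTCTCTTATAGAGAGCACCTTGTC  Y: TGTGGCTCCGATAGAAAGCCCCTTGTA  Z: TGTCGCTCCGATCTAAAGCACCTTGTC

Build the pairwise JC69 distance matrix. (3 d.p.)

X–Y: 6/27 sites differ → p ≈ 0.222222, d = −0.75 ln(1 − 0.296296) = 0.263548 ≈ 0.264.
X–Z: 7/27 sites differ → p ≈ 0.259259, d = −0.75 ln(1 − 0.345679) = 0.318118 ≈ 0.318.
Y–Z: 5/27 sites differ → p ≈ 0.185185, d = −0.75 ln(1 − 0.246913) = 0.212681 ≈ 0.213.

d(X,Y) = 0.264, d(X,Z) = 0.318, d(Y,Z) = 0.213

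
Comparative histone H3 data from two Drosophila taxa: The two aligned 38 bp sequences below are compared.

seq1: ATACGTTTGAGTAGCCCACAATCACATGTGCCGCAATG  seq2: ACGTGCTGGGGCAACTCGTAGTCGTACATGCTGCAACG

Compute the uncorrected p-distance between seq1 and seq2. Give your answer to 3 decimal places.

0.474

The sequences differ at 18 of 38 positions.
p = 18/38 = 0.473684… ≈ 0.474 (to 3 d.p.).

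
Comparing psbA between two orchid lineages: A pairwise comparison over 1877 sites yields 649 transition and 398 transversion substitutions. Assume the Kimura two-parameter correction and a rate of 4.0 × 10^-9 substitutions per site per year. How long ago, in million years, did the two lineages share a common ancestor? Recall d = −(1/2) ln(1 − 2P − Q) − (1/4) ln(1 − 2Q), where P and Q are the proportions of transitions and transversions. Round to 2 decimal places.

P = 649/1877 ≈ 0.345765 and Q = 398/1877 ≈ 0.21204.
Under the Kimura two-parameter model, d = −½ ln(1 − 2P − Q) − ¼ ln(1 − 2Q).
1 − 2P − Q = 0.09643, giving −½ ln(0.09643) = 1.169469.
1 − 2Q = 0.57592, giving −¼ ln(0.57592) = 0.137947.
d = 1.169469 + 0.137947 = 1.307416.
Under a molecular clock d = 2μt, so t = d/(2μ) = 1.307416 / (2 × 4.0 × 10^-9) = 163.43 million years.

163.43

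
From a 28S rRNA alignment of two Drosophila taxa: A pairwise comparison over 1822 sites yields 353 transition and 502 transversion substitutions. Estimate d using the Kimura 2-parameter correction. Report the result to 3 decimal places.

0.744

P = 353/1822 ≈ 0.193743 and Q = 502/1822 ≈ 0.275521.
Under the Kimura two-parameter model, d = −½ ln(1 − 2P − Q) − ¼ ln(1 − 2Q).
1 − 2P − Q = 0.336993, giving −½ ln(0.336993) = 0.543847.
1 − 2Q = 0.448958, giving −¼ ln(0.448958) = 0.200206.
d = 0.543847 + 0.200206 = 0.744053.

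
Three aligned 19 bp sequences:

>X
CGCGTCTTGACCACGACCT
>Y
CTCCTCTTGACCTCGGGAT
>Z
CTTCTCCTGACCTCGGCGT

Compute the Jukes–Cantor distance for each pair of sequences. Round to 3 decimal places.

X–Y: 6/19 sites differ → p ≈ 0.315789, d = −0.75 ln(1 − 0.421052) = 0.409907 ≈ 0.410.
X–Z: 7/19 sites differ → p ≈ 0.368421, d = −0.75 ln(1 − 0.491228) = 0.506816 ≈ 0.507.
Y–Z: 4/19 sites differ → p ≈ 0.210526, d = −0.75 ln(1 − 0.280701) = 0.247109 ≈ 0.247.

d(X,Y) = 0.410, d(X,Z) = 0.507, d(Y,Z) = 0.247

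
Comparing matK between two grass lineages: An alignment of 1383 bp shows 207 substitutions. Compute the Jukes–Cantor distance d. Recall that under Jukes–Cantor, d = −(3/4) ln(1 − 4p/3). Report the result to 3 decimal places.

p = 207/1383 ≈ 0.149675.
d = −(3/4) ln(1 − 4p/3) = −0.75 ln(1 − 0.199567) = −0.75 ln(0.800433)
  = −0.75 × (-0.222602) = 0.166952 substitutions/site.

0.167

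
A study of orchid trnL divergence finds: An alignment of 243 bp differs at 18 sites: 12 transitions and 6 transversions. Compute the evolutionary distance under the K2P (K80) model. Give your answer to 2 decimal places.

P = 12/243 ≈ 0.049383 and Q = 6/243 ≈ 0.024691.
Under the Kimura two-parameter model, d = −½ ln(1 − 2P − Q) − ¼ ln(1 − 2Q).
1 − 2P − Q = 0.876543, giving −½ ln(0.876543) = 0.065885.
1 − 2Q = 0.950618, giving −¼ ln(0.950618) = 0.012661.
d = 0.065885 + 0.012661 = 0.078546.

0.08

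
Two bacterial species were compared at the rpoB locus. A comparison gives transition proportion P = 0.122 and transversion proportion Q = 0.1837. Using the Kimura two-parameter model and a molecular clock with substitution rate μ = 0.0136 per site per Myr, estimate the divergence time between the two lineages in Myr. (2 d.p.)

14.47

Under the Kimura two-parameter model, d = −½ ln(1 − 2P − Q) − ¼ ln(1 − 2Q).
1 − 2P − Q = 0.5723, giving −½ ln(0.5723) = 0.279046.
1 − 2Q = 0.6326, giving −¼ ln(0.6326) = 0.114479.
d = 0.279046 + 0.114479 = 0.393525.
Under a molecular clock d = 2μt, so t = d/(2μ) = 0.393525 / (2 × 0.0136) = 14.47 Myr.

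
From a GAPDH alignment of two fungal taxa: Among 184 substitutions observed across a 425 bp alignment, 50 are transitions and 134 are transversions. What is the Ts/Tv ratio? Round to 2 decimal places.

R = 50/134 = 0.373134… ≈ 0.37 (to 2 d.p.).

0.37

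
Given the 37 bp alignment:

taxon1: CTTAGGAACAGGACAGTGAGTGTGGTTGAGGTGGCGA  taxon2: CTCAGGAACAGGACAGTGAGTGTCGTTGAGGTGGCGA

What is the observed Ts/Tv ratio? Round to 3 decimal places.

Transitions are A↔G and C↔T; transversions are all other mismatches.
Transitions: 1. Transversions: 1.
R = 1/1 = 1.000.

1.000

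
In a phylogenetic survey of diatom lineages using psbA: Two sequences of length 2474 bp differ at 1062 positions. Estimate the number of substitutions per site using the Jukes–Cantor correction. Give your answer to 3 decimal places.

p = 1062/2474 ≈ 0.429264.
d = −(3/4) ln(1 − 4p/3) = −0.75 ln(1 − 0.572352) = −0.75 ln(0.427648)
  = −0.75 × (-0.849455) = 0.637091 substitutions/site.

0.637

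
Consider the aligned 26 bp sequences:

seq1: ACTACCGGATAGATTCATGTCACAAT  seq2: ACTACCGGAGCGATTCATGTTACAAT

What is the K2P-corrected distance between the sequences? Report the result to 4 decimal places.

0.1253

Of 26 sites, 1 differences are transitions and 2 are transversions, so P = 1/26 ≈ 0.038462 and Q = 2/26 ≈ 0.076923.
Under the Kimura two-parameter model, d = −½ ln(1 − 2P − Q) − ¼ ln(1 − 2Q).
1 − 2P − Q = 0.846153, giving −½ ln(0.846153) = 0.083528.
1 − 2Q = 0.846154, giving −¼ ln(0.846154) = 0.041763.
d = 0.083528 + 0.041763 = 0.125291.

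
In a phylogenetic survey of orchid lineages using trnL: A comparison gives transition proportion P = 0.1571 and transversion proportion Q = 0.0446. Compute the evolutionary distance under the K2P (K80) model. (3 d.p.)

0.246

Under the Kimura two-parameter model, d = −½ ln(1 − 2P − Q) − ¼ ln(1 − 2Q).
1 − 2P − Q = 0.6412, giving −½ ln(0.6412) = 0.222207.
1 − 2Q = 0.9108, giving −¼ ln(0.9108) = 0.023358.
d = 0.222207 + 0.023358 = 0.245565.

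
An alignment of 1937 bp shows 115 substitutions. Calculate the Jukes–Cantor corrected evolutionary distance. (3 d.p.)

0.062

p = 115/1937 ≈ 0.05937.
d = −(3/4) ln(1 − 4p/3) = −0.75 ln(1 − 0.07916) = −0.75 ln(0.92084)
  = −0.75 × (-0.082469) = 0.061852 substitutions/site.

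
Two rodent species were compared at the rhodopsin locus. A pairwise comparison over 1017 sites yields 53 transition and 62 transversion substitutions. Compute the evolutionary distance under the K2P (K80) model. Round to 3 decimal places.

P = 53/1017 ≈ 0.052114 and Q = 62/1017 ≈ 0.060964.
Under the Kimura two-parameter model, d = −½ ln(1 − 2P − Q) − ¼ ln(1 − 2Q).
1 − 2P − Q = 0.834808, giving −½ ln(0.834808) = 0.090277.
1 − 2Q = 0.878072, giving −¼ ln(0.878072) = 0.032507.
d = 0.090277 + 0.032507 = 0.122784.

0.123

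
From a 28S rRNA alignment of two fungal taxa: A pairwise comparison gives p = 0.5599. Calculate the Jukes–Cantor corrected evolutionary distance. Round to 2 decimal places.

1.03

d = −(3/4) ln(1 − 4p/3) = −0.75 ln(1 − 0.746533) = −0.75 ln(0.253467)
  = −0.75 × (-1.372522) = 1.029392 substitutions/site.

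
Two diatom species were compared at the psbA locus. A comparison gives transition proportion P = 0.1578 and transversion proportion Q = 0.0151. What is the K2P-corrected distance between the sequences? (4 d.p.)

Under the Kimura two-parameter model, d = −½ ln(1 − 2P − Q) − ¼ ln(1 − 2Q).
1 − 2P − Q = 0.6693, giving −½ ln(0.6693) = 0.200761.
1 − 2Q = 0.9698, giving −¼ ln(0.9698) = 0.007666.
d = 0.200761 + 0.007666 = 0.208427.

0.2084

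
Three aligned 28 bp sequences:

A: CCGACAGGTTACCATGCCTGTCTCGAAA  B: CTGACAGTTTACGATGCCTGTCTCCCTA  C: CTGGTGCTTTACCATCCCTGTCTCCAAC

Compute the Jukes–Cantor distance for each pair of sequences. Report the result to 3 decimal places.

d(A,B) = 0.252, d(A,C) = 0.420, d(B,C) = 0.420

A–B: 6/28 sites differ → p ≈ 0.214286, d = −0.75 ln(1 − 0.285715) = 0.252355 ≈ 0.252.
A–C: 9/28 sites differ → p ≈ 0.321429, d = −0.75 ln(1 − 0.428572) = 0.419713 ≈ 0.420.
B–C: 9/28 sites differ → p ≈ 0.321429, d = −0.75 ln(1 − 0.428572) = 0.419713 ≈ 0.420.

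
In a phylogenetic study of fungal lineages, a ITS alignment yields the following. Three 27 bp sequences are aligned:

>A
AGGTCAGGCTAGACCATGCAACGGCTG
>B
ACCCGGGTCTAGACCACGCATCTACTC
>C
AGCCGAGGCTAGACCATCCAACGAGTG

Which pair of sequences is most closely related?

A and C

A–B: 11/27 differ, p = 0.407, d = 0.588.
A–C: 6/27 differ, p = 0.222, d = 0.264.
B–C: 9/27 differ, p = 0.333, d = 0.441.
The smallest distance is between A and C.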